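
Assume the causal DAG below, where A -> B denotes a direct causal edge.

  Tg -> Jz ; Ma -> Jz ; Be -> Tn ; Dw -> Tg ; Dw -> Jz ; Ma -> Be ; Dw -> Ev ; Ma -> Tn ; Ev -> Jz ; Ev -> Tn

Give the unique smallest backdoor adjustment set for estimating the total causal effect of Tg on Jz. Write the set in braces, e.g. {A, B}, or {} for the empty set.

{Dw}

Variables eligible for adjustment (non-descendants of Tg, excluding Tg and Jz): {Be, Dw, Ev, Ma, Tn}.
Backdoor paths from Tg to Jz:
  P1: Tg <- Dw -> Ev -> Tn <- Ma -> Jz
  P2: Tg <- Dw -> Ev -> Tn <- Be <- Ma -> Jz
  P3: Tg <- Dw -> Ev -> Jz
  P4: Tg <- Dw -> Jz
The empty set is not sufficient: P3 (Tg <- Dw -> Ev -> Jz) has no collider blocking it and no conditioned non-collider, so it is open.
Try {Dw}:
  P1: blocked at fork node Dw ∈ conditioning set.
  P2: blocked at fork node Dw ∈ conditioning set.
  P3: blocked at fork node Dw ∈ conditioning set.
  P4: blocked at fork node Dw ∈ conditioning set.
{Dw} contains no descendant of Tg and blocks every backdoor path.
No other singleton works — e.g. {Ma} leaves P3 open — so {Dw} is the unique smallest valid adjustment set.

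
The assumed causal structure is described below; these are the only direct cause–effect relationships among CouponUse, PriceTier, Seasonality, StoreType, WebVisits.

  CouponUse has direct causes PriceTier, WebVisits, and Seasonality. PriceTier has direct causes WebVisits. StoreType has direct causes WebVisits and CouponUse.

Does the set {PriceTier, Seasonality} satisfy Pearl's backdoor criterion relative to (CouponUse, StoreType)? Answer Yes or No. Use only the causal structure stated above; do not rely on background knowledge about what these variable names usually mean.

Backdoor paths from CouponUse to StoreType (paths whose first edge points into CouponUse):
  P1: CouponUse <- WebVisits -> StoreType
  P2: CouponUse <- PriceTier <- WebVisits -> StoreType
Condition 1 (no descendant of CouponUse in the set): holds — descendants of CouponUse are {StoreType}; none are in {PriceTier, Seasonality}.
Condition 2 (every backdoor path blocked by {PriceTier, Seasonality}):
  P1: open — no interior node is in the conditioning set.
  P2: blocked at chain node PriceTier ∈ conditioning set.
{PriceTier, Seasonality} does not satisfy the backdoor criterion.

No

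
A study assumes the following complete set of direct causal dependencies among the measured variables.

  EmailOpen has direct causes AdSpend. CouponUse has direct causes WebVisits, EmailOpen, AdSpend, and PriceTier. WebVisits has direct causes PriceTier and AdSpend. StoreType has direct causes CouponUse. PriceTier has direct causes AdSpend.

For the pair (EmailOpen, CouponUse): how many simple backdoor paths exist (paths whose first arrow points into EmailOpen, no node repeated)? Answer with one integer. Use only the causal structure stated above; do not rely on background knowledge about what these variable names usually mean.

A backdoor path from EmailOpen to CouponUse is any simple undirected path whose first edge points into EmailOpen (i.e. leaves EmailOpen via a parent).
Parents of EmailOpen: {AdSpend}.
Enumerating:
  P1: EmailOpen <- AdSpend -> PriceTier -> WebVisits -> CouponUse
  P2: EmailOpen <- AdSpend -> PriceTier -> CouponUse
  P3: EmailOpen <- AdSpend -> WebVisits <- PriceTier -> CouponUse
  P4: EmailOpen <- AdSpend -> WebVisits -> CouponUse
  P5: EmailOpen <- AdSpend -> CouponUse
That exhausts the simple backdoor paths. Count: 5.

5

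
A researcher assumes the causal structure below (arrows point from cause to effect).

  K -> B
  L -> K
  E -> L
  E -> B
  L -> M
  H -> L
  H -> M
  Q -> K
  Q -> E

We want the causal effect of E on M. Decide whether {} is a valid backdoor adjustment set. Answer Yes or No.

Backdoor paths from E to M (paths whose first edge points into E):
  P1: E <- Q -> K <- L <- H -> M
  P2: E <- Q -> K <- L -> M
Condition 1 (no descendant of E in the set): holds — descendants of E are {B, K, L, M}; none are in {}.
Condition 2 (every backdoor path blocked by {}):
  P1: blocked at collider K (neither it nor any descendant is in the conditioning set).
  P2: blocked at collider K (neither it nor any descendant is in the conditioning set).
{} satisfies the backdoor criterion.

Yes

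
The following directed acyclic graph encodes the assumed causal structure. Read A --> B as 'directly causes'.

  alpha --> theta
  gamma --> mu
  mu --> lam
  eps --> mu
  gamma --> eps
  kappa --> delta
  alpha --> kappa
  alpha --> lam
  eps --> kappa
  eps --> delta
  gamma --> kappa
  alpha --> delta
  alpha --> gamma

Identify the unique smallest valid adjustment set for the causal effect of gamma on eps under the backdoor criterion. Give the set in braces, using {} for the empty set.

{}

Variables eligible for adjustment (non-descendants of gamma, excluding gamma and eps): {alpha, theta}.
Backdoor paths from gamma to eps:
  P1: gamma <- alpha -> kappa <- eps
  P2: gamma <- alpha -> kappa -> delta <- eps
  P3: gamma <- alpha -> delta <- eps
  P4: gamma <- alpha -> delta <- kappa <- eps
  P5: gamma <- alpha -> lam <- mu <- eps
Each backdoor path contains an unconditioned collider, so every path is already blocked with the empty conditioning set:
  P1: blocked at collider kappa (neither it nor any descendant is in the conditioning set).
  P2: blocked at collider delta (neither it nor any descendant is in the conditioning set).
  P3: blocked at collider delta (neither it nor any descendant is in the conditioning set).
  P4: blocked at collider delta (neither it nor any descendant is in the conditioning set).
  P5: blocked at collider lam (neither it nor any descendant is in the conditioning set).
The empty set is therefore the unique smallest valid set.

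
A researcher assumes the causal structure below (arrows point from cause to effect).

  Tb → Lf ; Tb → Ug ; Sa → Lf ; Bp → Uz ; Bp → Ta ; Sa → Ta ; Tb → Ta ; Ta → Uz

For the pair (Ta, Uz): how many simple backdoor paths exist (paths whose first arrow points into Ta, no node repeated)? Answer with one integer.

A backdoor path from Ta to Uz is any simple undirected path whose first edge points into Ta (i.e. leaves Ta via a parent).
Parents of Ta: {Bp, Sa, Tb}.
Enumerating:
  P1: Ta <- Bp -> Uz
That exhausts the simple backdoor paths. Count: 1.

1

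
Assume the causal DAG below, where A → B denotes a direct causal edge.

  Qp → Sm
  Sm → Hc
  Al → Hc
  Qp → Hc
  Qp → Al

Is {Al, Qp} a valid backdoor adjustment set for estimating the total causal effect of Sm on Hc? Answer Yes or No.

Yes

Backdoor paths from Sm to Hc (paths whose first edge points into Sm):
  P1: Sm <- Qp -> Al -> Hc
  P2: Sm <- Qp -> Hc
Condition 1 (no descendant of Sm in the set): holds — descendants of Sm are {Hc}; none are in {Al, Qp}.
Condition 2 (every backdoor path blocked by {Al, Qp}):
  P1: blocked at fork node Qp ∈ conditioning set.
  P2: blocked at fork node Qp ∈ conditioning set.
{Al, Qp} satisfies the backdoor criterion.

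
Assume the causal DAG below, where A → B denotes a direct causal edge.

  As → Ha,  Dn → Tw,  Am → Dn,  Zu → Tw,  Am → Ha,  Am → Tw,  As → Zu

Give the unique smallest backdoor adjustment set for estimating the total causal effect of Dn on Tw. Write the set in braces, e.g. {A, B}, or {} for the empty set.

Variables eligible for adjustment (non-descendants of Dn, excluding Dn and Tw): {Am, As, Ha, Zu}.
Backdoor paths from Dn to Tw:
  P1: Dn <- Am -> Ha <- As -> Zu -> Tw
  P2: Dn <- Am -> Tw
The empty set is not sufficient: P2 (Dn <- Am -> Tw) has no collider blocking it and no conditioned non-collider, so it is open.
Try {Am}:
  P1: blocked at fork node Am ∈ conditioning set.
  P2: blocked at fork node Am ∈ conditioning set.
{Am} contains no descendant of Dn and blocks every backdoor path.
No other singleton works — e.g. {As} leaves P2 open — so {Am} is the unique smallest valid adjustment set.

{Am}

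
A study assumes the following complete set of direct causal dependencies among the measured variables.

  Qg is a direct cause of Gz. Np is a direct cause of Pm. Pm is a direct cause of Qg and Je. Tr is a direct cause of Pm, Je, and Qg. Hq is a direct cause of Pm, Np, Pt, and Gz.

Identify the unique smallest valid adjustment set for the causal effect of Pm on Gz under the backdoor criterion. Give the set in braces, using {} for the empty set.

{Hq, Tr}

Variables eligible for adjustment (non-descendants of Pm, excluding Pm and Gz): {Hq, Np, Pt, Tr}.
Backdoor paths from Pm to Gz:
  P1: Pm <- Hq -> Gz
  P2: Pm <- Tr -> Qg -> Gz
  P3: Pm <- Np <- Hq -> Gz
The empty set is not sufficient: P1 (Pm <- Hq -> Gz) has no collider blocking it and no conditioned non-collider, so it is open.
Try {Hq, Tr}:
  P1: blocked at fork node Hq ∈ conditioning set.
  P2: blocked at fork node Tr ∈ conditioning set.
  P3: blocked at fork node Hq ∈ conditioning set.
{Hq, Tr} contains no descendant of Pm and blocks every backdoor path.
Every element of {Hq, Tr} is needed (dropping Hq leaves P1 open; dropping Tr leaves P2 open), so no proper subset is valid.
Among all size-2 subsets of the eligible variables, only {Hq, Tr} blocks every backdoor path, so it is the unique smallest valid adjustment set.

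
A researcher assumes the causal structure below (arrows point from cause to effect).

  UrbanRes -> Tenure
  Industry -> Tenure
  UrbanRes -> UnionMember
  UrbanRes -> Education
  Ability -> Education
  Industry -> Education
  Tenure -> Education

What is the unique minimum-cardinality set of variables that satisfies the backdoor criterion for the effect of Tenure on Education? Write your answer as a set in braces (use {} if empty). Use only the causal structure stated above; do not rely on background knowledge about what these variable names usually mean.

Variables eligible for adjustment (non-descendants of Tenure, excluding Tenure and Education): {Ability, Industry, UnionMember, UrbanRes}.
Backdoor paths from Tenure to Education:
  P1: Tenure <- Industry -> Education
  P2: Tenure <- UrbanRes -> Education
The empty set is not sufficient: P1 (Tenure <- Industry -> Education) has no collider blocking it and no conditioned non-collider, so it is open.
Try {Industry, UrbanRes}:
  P1: blocked at fork node Industry ∈ conditioning set.
  P2: blocked at fork node UrbanRes ∈ conditioning set.
{Industry, UrbanRes} contains no descendant of Tenure and blocks every backdoor path.
Every element of {Industry, UrbanRes} is needed (dropping Industry leaves P1 open; dropping UrbanRes leaves P2 open), so no proper subset is valid.
Among all size-2 subsets of the eligible variables, only {Industry, UrbanRes} blocks every backdoor path, so it is the unique smallest valid adjustment set.

{Industry, UrbanRes}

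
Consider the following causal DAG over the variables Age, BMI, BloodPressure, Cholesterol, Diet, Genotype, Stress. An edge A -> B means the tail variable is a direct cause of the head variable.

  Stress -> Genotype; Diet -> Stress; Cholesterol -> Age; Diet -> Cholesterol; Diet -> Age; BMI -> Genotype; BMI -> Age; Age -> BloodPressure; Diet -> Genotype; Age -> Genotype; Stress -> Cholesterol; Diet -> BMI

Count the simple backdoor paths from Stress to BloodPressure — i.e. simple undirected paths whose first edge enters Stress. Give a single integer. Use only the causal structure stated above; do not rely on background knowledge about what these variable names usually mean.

6

A backdoor path from Stress to BloodPressure is any simple undirected path whose first edge points into Stress (i.e. leaves Stress via a parent).
Parents of Stress: {Diet}.
Enumerating:
  P1: Stress <- Diet -> BMI -> Age -> BloodPressure
  P2: Stress <- Diet -> BMI -> Genotype <- Age -> BloodPressure
  P3: Stress <- Diet -> Cholesterol -> Age -> BloodPressure
  P4: Stress <- Diet -> Age -> BloodPressure
  P5: Stress <- Diet -> Genotype <- BMI -> Age -> BloodPressure
  P6: Stress <- Diet -> Genotype <- Age -> BloodPressure
That exhausts the simple backdoor paths. Count: 6.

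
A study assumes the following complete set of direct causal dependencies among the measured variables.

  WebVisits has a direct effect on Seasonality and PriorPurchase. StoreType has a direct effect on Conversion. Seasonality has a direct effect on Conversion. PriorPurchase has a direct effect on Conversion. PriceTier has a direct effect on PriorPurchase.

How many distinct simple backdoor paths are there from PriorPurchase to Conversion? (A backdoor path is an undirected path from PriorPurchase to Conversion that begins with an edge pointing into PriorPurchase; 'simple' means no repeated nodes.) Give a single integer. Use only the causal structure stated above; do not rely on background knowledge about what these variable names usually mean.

A backdoor path from PriorPurchase to Conversion is any simple undirected path whose first edge points into PriorPurchase (i.e. leaves PriorPurchase via a parent).
Parents of PriorPurchase: {PriceTier, WebVisits}.
Enumerating:
  P1: PriorPurchase <- WebVisits -> Seasonality -> Conversion
That exhausts the simple backdoor paths. Count: 1.

1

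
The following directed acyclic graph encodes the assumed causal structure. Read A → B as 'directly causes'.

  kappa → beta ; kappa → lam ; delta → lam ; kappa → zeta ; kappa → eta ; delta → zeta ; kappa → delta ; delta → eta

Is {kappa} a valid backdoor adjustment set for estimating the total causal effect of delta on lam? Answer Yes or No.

Yes

Backdoor paths from delta to lam (paths whose first edge points into delta):
  P1: delta <- kappa -> lam
Condition 1 (no descendant of delta in the set): holds — descendants of delta are {eta, lam, zeta}; none are in {kappa}.
Condition 2 (every backdoor path blocked by {kappa}):
  P1: blocked at fork node kappa ∈ conditioning set.
{kappa} satisfies the backdoor criterion.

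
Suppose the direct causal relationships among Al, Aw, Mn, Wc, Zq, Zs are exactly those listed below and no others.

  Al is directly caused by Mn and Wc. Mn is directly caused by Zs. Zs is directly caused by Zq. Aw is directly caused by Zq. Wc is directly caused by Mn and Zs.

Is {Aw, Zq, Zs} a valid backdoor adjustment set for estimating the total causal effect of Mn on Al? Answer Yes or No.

Backdoor paths from Mn to Al (paths whose first edge points into Mn):
  P1: Mn <- Zs -> Wc -> Al
Condition 1 (no descendant of Mn in the set): holds — descendants of Mn are {Al, Wc}; none are in {Aw, Zq, Zs}.
Condition 2 (every backdoor path blocked by {Aw, Zq, Zs}):
  P1: blocked at fork node Zs ∈ conditioning set.
{Aw, Zq, Zs} satisfies the backdoor criterion.

Yes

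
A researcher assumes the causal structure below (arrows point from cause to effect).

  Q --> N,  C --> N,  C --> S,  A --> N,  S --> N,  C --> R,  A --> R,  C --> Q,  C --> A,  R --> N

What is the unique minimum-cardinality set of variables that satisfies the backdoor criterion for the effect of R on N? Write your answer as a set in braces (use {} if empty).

Variables eligible for adjustment (non-descendants of R, excluding R and N): {A, C, Q, S}.
Backdoor paths from R to N:
  P1: R <- C -> A -> N
  P2: R <- C -> S -> N
  P3: R <- C -> Q -> N
  P4: R <- C -> N
  P5: R <- A <- C -> S -> N
  P6: R <- A <- C -> Q -> N
  P7: R <- A <- C -> N
  P8: R <- A -> N
The empty set is not sufficient: P1 (R <- C -> A -> N) has no collider blocking it and no conditioned non-collider, so it is open.
Try {A, C}:
  P1: blocked at fork node C ∈ conditioning set.
  P2: blocked at fork node C ∈ conditioning set.
  P3: blocked at fork node C ∈ conditioning set.
  P4: blocked at fork node C ∈ conditioning set.
  P5: blocked at chain node A ∈ conditioning set.
  P6: blocked at chain node A ∈ conditioning set.
  P7: blocked at chain node A ∈ conditioning set.
  P8: blocked at fork node A ∈ conditioning set.
{A, C} contains no descendant of R and blocks every backdoor path.
Every element of {A, C} is needed (dropping A leaves P8 open; dropping C leaves P2 open), so no proper subset is valid.
Among all size-2 subsets of the eligible variables, only {A, C} blocks every backdoor path, so it is the unique smallest valid adjustment set.

{A, C}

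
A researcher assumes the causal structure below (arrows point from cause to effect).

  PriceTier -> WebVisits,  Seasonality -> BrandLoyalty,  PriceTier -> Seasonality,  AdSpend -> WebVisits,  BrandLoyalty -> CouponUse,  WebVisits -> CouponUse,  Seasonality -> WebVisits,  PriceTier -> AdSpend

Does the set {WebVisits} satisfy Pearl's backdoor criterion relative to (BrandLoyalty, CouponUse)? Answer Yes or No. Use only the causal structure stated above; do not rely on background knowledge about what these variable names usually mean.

Backdoor paths from BrandLoyalty to CouponUse (paths whose first edge points into BrandLoyalty):
  P1: BrandLoyalty <- Seasonality <- PriceTier -> AdSpend -> WebVisits -> CouponUse
  P2: BrandLoyalty <- Seasonality <- PriceTier -> WebVisits -> CouponUse
  P3: BrandLoyalty <- Seasonality -> WebVisits -> CouponUse
Condition 1 (no descendant of BrandLoyalty in the set): holds — descendants of BrandLoyalty are {CouponUse}; none are in {WebVisits}.
Condition 2 (every backdoor path blocked by {WebVisits}):
  P1: blocked at chain node WebVisits ∈ conditioning set.
  P2: blocked at chain node WebVisits ∈ conditioning set.
  P3: blocked at chain node WebVisits ∈ conditioning set.
{WebVisits} satisfies the backdoor criterion.

Yes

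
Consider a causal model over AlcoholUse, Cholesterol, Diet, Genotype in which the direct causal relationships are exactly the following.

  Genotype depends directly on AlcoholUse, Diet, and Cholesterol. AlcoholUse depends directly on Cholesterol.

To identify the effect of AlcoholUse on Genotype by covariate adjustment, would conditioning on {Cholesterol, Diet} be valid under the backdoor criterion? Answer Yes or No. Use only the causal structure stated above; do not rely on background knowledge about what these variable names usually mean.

Backdoor paths from AlcoholUse to Genotype (paths whose first edge points into AlcoholUse):
  P1: AlcoholUse <- Cholesterol -> Genotype
Condition 1 (no descendant of AlcoholUse in the set): holds — descendants of AlcoholUse are {Genotype}; none are in {Cholesterol, Diet}.
Condition 2 (every backdoor path blocked by {Cholesterol, Diet}):
  P1: blocked at fork node Cholesterol ∈ conditioning set.
{Cholesterol, Diet} satisfies the backdoor criterion.

Yes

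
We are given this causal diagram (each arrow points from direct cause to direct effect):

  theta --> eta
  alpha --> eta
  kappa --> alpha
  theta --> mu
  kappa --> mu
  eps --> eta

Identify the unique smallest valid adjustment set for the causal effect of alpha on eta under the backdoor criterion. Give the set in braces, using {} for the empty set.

{}

Variables eligible for adjustment (non-descendants of alpha, excluding alpha and eta): {eps, kappa, mu, theta}.
Backdoor paths from alpha to eta:
  P1: alpha <- kappa -> mu <- theta -> eta
Each backdoor path contains an unconditioned collider, so every path is already blocked with the empty conditioning set:
  P1: blocked at collider mu (neither it nor any descendant is in the conditioning set).
The empty set is therefore the unique smallest valid set.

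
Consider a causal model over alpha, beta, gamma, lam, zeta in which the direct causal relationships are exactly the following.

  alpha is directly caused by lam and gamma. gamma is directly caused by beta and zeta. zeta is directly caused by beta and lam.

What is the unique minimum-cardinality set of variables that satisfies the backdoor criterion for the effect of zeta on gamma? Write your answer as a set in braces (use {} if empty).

{beta}

Variables eligible for adjustment (non-descendants of zeta, excluding zeta and gamma): {beta, lam}.
Backdoor paths from zeta to gamma:
  P1: zeta <- lam -> alpha <- gamma
  P2: zeta <- beta -> gamma
The empty set is not sufficient: P2 (zeta <- beta -> gamma) has no collider blocking it and no conditioned non-collider, so it is open.
Try {beta}:
  P1: blocked at collider alpha (neither it nor any descendant is in the conditioning set).
  P2: blocked at fork node beta ∈ conditioning set.
{beta} contains no descendant of zeta and blocks every backdoor path.
No other singleton works — e.g. {lam} leaves P2 open — so {beta} is the unique smallest valid adjustment set.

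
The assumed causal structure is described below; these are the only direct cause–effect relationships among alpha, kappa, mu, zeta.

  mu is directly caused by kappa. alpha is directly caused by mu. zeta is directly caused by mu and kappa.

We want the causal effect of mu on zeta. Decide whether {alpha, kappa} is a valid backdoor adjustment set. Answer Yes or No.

Backdoor paths from mu to zeta (paths whose first edge points into mu):
  P1: mu <- kappa -> zeta
Condition 1 (no descendant of mu in the set): FAILS — alpha is a descendant of mu.
Condition 2 (every backdoor path blocked by {alpha, kappa}):
  P1: blocked at fork node kappa ∈ conditioning set.
{alpha, kappa} does not satisfy the backdoor criterion.

No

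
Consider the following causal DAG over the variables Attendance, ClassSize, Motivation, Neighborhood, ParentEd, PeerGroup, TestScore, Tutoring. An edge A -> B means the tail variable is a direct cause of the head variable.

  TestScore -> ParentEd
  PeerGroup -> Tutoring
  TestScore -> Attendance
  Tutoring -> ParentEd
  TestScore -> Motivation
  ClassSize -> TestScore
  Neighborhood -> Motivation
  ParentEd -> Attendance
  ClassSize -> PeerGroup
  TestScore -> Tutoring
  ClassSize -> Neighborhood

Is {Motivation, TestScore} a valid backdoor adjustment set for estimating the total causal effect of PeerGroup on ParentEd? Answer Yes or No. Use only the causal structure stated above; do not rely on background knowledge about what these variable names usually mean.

Yes

Backdoor paths from PeerGroup to ParentEd (paths whose first edge points into PeerGroup):
  P1: PeerGroup <- ClassSize -> TestScore -> Tutoring -> ParentEd
  P2: PeerGroup <- ClassSize -> TestScore -> ParentEd
  P3: PeerGroup <- ClassSize -> TestScore -> Attendance <- ParentEd
  P4: PeerGroup <- ClassSize -> Neighborhood -> Motivation <- TestScore -> Tutoring -> ParentEd
  P5: PeerGroup <- ClassSize -> Neighborhood -> Motivation <- TestScore -> ParentEd
  P6: PeerGroup <- ClassSize -> Neighborhood -> Motivation <- TestScore -> Attendance <- ParentEd
Condition 1 (no descendant of PeerGroup in the set): holds — descendants of PeerGroup are {Attendance, ParentEd, Tutoring}; none are in {Motivation, TestScore}.
Condition 2 (every backdoor path blocked by {Motivation, TestScore}):
  P1: blocked at chain node TestScore ∈ conditioning set.
  P2: blocked at chain node TestScore ∈ conditioning set.
  P3: blocked at chain node TestScore ∈ conditioning set.
  P4: blocked at fork node TestScore ∈ conditioning set.
  P5: blocked at fork node TestScore ∈ conditioning set.
  P6: blocked at fork node TestScore ∈ conditioning set.
{Motivation, TestScore} satisfies the backdoor criterion.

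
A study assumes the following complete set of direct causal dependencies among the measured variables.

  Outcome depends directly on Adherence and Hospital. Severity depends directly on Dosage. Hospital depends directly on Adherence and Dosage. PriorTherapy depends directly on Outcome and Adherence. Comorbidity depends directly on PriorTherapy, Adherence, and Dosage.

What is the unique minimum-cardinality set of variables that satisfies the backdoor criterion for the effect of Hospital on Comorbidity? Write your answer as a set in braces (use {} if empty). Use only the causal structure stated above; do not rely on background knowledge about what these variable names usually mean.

{Adherence, Dosage}

Variables eligible for adjustment (non-descendants of Hospital, excluding Hospital and Comorbidity): {Adherence, Dosage, Severity}.
Backdoor paths from Hospital to Comorbidity:
  P1: Hospital <- Adherence -> Outcome -> PriorTherapy -> Comorbidity
  P2: Hospital <- Adherence -> PriorTherapy -> Comorbidity
  P3: Hospital <- Adherence -> Comorbidity
  P4: Hospital <- Dosage -> Comorbidity
The empty set is not sufficient: P1 (Hospital <- Adherence -> Outcome -> PriorTherapy -> Comorbidity) has no collider blocking it and no conditioned non-collider, so it is open.
Try {Adherence, Dosage}:
  P1: blocked at fork node Adherence ∈ conditioning set.
  P2: blocked at fork node Adherence ∈ conditioning set.
  P3: blocked at fork node Adherence ∈ conditioning set.
  P4: blocked at fork node Dosage ∈ conditioning set.
{Adherence, Dosage} contains no descendant of Hospital and blocks every backdoor path.
Every element of {Adherence, Dosage} is needed (dropping Adherence leaves P1 open; dropping Dosage leaves P4 open), so no proper subset is valid.
Among all size-2 subsets of the eligible variables, only {Adherence, Dosage} blocks every backdoor path, so it is the unique smallest valid adjustment set.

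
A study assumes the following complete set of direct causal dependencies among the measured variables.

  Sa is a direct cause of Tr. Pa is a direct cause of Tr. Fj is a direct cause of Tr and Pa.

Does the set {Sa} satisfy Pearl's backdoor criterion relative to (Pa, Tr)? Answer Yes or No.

No

Backdoor paths from Pa to Tr (paths whose first edge points into Pa):
  P1: Pa <- Fj -> Tr
Condition 1 (no descendant of Pa in the set): holds — descendants of Pa are {Tr}; none are in {Sa}.
Condition 2 (every backdoor path blocked by {Sa}):
  P1: open — no interior node is in the conditioning set.
{Sa} does not satisfy the backdoor criterion.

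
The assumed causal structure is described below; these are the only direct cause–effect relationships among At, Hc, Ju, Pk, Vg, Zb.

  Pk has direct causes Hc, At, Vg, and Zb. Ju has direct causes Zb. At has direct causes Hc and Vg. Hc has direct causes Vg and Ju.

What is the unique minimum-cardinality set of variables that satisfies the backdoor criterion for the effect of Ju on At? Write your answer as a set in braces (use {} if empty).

{}

Variables eligible for adjustment (non-descendants of Ju, excluding Ju and At): {Vg, Zb}.
Backdoor paths from Ju to At:
  P1: Ju <- Zb -> Pk <- Vg -> Hc -> At
  P2: Ju <- Zb -> Pk <- Vg -> At
  P3: Ju <- Zb -> Pk <- Hc <- Vg -> At
  P4: Ju <- Zb -> Pk <- Hc -> At
  P5: Ju <- Zb -> Pk <- At
Each backdoor path contains an unconditioned collider, so every path is already blocked with the empty conditioning set:
  P1: blocked at collider Pk (neither it nor any descendant is in the conditioning set).
  P2: blocked at collider Pk (neither it nor any descendant is in the conditioning set).
  P3: blocked at collider Pk (neither it nor any descendant is in the conditioning set).
  P4: blocked at collider Pk (neither it nor any descendant is in the conditioning set).
  P5: blocked at collider Pk (neither it nor any descendant is in the conditioning set).
The empty set is therefore the unique smallest valid set.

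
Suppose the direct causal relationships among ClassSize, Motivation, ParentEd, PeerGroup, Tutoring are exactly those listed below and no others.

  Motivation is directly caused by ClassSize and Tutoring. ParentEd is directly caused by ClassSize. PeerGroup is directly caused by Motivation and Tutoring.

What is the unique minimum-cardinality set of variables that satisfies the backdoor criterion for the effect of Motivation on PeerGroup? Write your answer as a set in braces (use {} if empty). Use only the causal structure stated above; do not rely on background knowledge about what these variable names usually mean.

Variables eligible for adjustment (non-descendants of Motivation, excluding Motivation and PeerGroup): {ClassSize, ParentEd, Tutoring}.
Backdoor paths from Motivation to PeerGroup:
  P1: Motivation <- Tutoring -> PeerGroup
The empty set is not sufficient: P1 (Motivation <- Tutoring -> PeerGroup) has no collider blocking it and no conditioned non-collider, so it is open.
Try {Tutoring}:
  P1: blocked at fork node Tutoring ∈ conditioning set.
{Tutoring} contains no descendant of Motivation and blocks every backdoor path.
No other singleton works — e.g. {ClassSize} leaves P1 open — so {Tutoring} is the unique smallest valid adjustment set.

{Tutoring}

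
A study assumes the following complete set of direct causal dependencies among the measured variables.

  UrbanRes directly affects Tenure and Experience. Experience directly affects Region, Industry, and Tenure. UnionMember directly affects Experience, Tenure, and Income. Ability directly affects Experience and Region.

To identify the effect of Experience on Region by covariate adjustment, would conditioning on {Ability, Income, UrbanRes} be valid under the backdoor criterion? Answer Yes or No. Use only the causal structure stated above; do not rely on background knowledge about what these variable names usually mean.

Backdoor paths from Experience to Region (paths whose first edge points into Experience):
  P1: Experience <- Ability -> Region
Condition 1 (no descendant of Experience in the set): holds — descendants of Experience are {Industry, Region, Tenure}; none are in {Ability, Income, UrbanRes}.
Condition 2 (every backdoor path blocked by {Ability, Income, UrbanRes}):
  P1: blocked at fork node Ability ∈ conditioning set.
{Ability, Income, UrbanRes} satisfies the backdoor criterion.

Yes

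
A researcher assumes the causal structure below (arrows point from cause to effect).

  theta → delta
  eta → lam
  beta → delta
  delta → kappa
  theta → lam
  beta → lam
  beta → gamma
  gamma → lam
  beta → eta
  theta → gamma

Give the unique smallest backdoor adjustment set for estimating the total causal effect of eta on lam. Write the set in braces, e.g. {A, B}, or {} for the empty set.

{beta}

Variables eligible for adjustment (non-descendants of eta, excluding eta and lam): {beta, delta, gamma, kappa, theta}.
Backdoor paths from eta to lam:
  P1: eta <- beta -> gamma <- theta -> lam
  P2: eta <- beta -> gamma -> lam
  P3: eta <- beta -> delta <- theta -> gamma -> lam
  P4: eta <- beta -> delta <- theta -> lam
  P5: eta <- beta -> lam
The empty set is not sufficient: P2 (eta <- beta -> gamma -> lam) has no collider blocking it and no conditioned non-collider, so it is open.
Try {beta}:
  P1: blocked at fork node beta ∈ conditioning set.
  P2: blocked at fork node beta ∈ conditioning set.
  P3: blocked at fork node beta ∈ conditioning set.
  P4: blocked at fork node beta ∈ conditioning set.
  P5: blocked at fork node beta ∈ conditioning set.
{beta} contains no descendant of eta and blocks every backdoor path.
No other singleton works — e.g. {theta} leaves P2 open — so {beta} is the unique smallest valid adjustment set.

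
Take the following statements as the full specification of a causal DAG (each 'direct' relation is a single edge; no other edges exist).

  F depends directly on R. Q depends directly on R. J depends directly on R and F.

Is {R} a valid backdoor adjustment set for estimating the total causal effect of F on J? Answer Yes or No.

Yes

Backdoor paths from F to J (paths whose first edge points into F):
  P1: F <- R -> J
Condition 1 (no descendant of F in the set): holds — descendants of F are {J}; none are in {R}.
Condition 2 (every backdoor path blocked by {R}):
  P1: blocked at fork node R ∈ conditioning set.
{R} satisfies the backdoor criterion.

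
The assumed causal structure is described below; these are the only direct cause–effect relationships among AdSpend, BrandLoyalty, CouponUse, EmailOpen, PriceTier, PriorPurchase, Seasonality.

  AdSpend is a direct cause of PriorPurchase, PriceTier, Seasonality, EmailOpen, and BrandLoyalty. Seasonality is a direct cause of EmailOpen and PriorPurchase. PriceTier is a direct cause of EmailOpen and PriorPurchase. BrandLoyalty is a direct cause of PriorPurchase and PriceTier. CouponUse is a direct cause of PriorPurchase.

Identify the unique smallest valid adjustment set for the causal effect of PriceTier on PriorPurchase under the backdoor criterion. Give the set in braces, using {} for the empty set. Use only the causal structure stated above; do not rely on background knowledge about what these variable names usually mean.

{AdSpend, BrandLoyalty}

Variables eligible for adjustment (non-descendants of PriceTier, excluding PriceTier and PriorPurchase): {AdSpend, BrandLoyalty, CouponUse, Seasonality}.
Backdoor paths from PriceTier to PriorPurchase:
  P1: PriceTier <- AdSpend -> BrandLoyalty -> PriorPurchase
  P2: PriceTier <- AdSpend -> Seasonality -> PriorPurchase
  P3: PriceTier <- AdSpend -> EmailOpen <- Seasonality -> PriorPurchase
  P4: PriceTier <- AdSpend -> PriorPurchase
  P5: PriceTier <- BrandLoyalty <- AdSpend -> Seasonality -> PriorPurchase
  P6: PriceTier <- BrandLoyalty <- AdSpend -> EmailOpen <- Seasonality -> PriorPurchase
  P7: PriceTier <- BrandLoyalty <- AdSpend -> PriorPurchase
  P8: PriceTier <- BrandLoyalty -> PriorPurchase
The empty set is not sufficient: P1 (PriceTier <- AdSpend -> BrandLoyalty -> PriorPurchase) has no collider blocking it and no conditioned non-collider, so it is open.
Try {AdSpend, BrandLoyalty}:
  P1: blocked at fork node AdSpend ∈ conditioning set.
  P2: blocked at fork node AdSpend ∈ conditioning set.
  P3: blocked at fork node AdSpend ∈ conditioning set.
  P4: blocked at fork node AdSpend ∈ conditioning set.
  P5: blocked at chain node BrandLoyalty ∈ conditioning set.
  P6: blocked at chain node BrandLoyalty ∈ conditioning set.
  P7: blocked at chain node BrandLoyalty ∈ conditioning set.
  P8: blocked at fork node BrandLoyalty ∈ conditioning set.
{AdSpend, BrandLoyalty} contains no descendant of PriceTier and blocks every backdoor path.
Every element of {AdSpend, BrandLoyalty} is needed (dropping AdSpend leaves P2 open; dropping BrandLoyalty leaves P8 open), so no proper subset is valid.
Among all size-2 subsets of the eligible variables, only {AdSpend, BrandLoyalty} blocks every backdoor path, so it is the unique smallest valid adjustment set.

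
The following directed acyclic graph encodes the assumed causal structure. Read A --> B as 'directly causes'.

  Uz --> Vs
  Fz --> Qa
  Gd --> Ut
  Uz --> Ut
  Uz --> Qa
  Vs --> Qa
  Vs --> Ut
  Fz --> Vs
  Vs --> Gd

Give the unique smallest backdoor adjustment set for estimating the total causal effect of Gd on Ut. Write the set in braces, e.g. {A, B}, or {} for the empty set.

{Vs}

Variables eligible for adjustment (non-descendants of Gd, excluding Gd and Ut): {Fz, Qa, Uz, Vs}.
Backdoor paths from Gd to Ut:
  P1: Gd <- Vs <- Fz -> Qa <- Uz -> Ut
  P2: Gd <- Vs <- Uz -> Ut
  P3: Gd <- Vs -> Ut
  P4: Gd <- Vs -> Qa <- Uz -> Ut
The empty set is not sufficient: P2 (Gd <- Vs <- Uz -> Ut) has no collider blocking it and no conditioned non-collider, so it is open.
Try {Vs}:
  P1: blocked at chain node Vs ∈ conditioning set.
  P2: blocked at chain node Vs ∈ conditioning set.
  P3: blocked at fork node Vs ∈ conditioning set.
  P4: blocked at fork node Vs ∈ conditioning set.
{Vs} contains no descendant of Gd and blocks every backdoor path.
No other singleton works — e.g. {Fz} leaves P2 open — so {Vs} is the unique smallest valid adjustment set.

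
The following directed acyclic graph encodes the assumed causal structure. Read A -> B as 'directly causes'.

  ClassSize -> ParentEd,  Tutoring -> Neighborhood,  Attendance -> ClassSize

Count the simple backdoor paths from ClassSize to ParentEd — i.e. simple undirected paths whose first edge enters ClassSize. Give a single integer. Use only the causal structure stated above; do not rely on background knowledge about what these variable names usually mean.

0

A backdoor path from ClassSize to ParentEd is any simple undirected path whose first edge points into ClassSize (i.e. leaves ClassSize via a parent).
Parents of ClassSize: {Attendance}.
No simple path from any parent of ClassSize reaches ParentEd without revisiting ClassSize, so there are no backdoor paths.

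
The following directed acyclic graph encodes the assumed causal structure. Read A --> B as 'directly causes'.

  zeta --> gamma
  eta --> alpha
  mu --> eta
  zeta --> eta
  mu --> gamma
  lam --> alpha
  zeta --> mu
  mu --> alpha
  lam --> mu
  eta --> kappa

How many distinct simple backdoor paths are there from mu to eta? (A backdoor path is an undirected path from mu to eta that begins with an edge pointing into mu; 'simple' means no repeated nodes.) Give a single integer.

2

A backdoor path from mu to eta is any simple undirected path whose first edge points into mu (i.e. leaves mu via a parent).
Parents of mu: {lam, zeta}.
Enumerating:
  P1: mu <- zeta -> eta
  P2: mu <- lam -> alpha <- eta
That exhausts the simple backdoor paths. Count: 2.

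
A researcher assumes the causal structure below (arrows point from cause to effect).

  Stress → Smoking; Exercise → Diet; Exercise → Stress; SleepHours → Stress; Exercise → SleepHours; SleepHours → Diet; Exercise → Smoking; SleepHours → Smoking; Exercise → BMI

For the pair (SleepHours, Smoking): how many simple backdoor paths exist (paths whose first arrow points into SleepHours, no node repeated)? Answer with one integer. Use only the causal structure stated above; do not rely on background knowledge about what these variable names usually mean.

A backdoor path from SleepHours to Smoking is any simple undirected path whose first edge points into SleepHours (i.e. leaves SleepHours via a parent).
Parents of SleepHours: {Exercise}.
Enumerating:
  P1: SleepHours <- Exercise -> Stress -> Smoking
  P2: SleepHours <- Exercise -> Smoking
That exhausts the simple backdoor paths. Count: 2.

2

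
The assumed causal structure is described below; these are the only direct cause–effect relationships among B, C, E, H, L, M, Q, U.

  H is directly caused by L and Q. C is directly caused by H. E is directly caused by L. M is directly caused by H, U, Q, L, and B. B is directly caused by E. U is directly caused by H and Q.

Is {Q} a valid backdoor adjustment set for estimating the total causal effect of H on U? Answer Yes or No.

Backdoor paths from H to U (paths whose first edge points into H):
  P1: H <- L -> E -> B -> M <- Q -> U
  P2: H <- L -> E -> B -> M <- U
  P3: H <- L -> M <- Q -> U
  P4: H <- L -> M <- U
  P5: H <- Q -> U
  P6: H <- Q -> M <- U
Condition 1 (no descendant of H in the set): holds — descendants of H are {C, M, U}; none are in {Q}.
Condition 2 (every backdoor path blocked by {Q}):
  P1: blocked at collider M (neither it nor any descendant is in the conditioning set).
  P2: blocked at collider M (neither it nor any descendant is in the conditioning set).
  P3: blocked at collider M (neither it nor any descendant is in the conditioning set).
  P4: blocked at collider M (neither it nor any descendant is in the conditioning set).
  P5: blocked at fork node Q ∈ conditioning set.
  P6: blocked at fork node Q ∈ conditioning set.
{Q} satisfies the backdoor criterion.

Yes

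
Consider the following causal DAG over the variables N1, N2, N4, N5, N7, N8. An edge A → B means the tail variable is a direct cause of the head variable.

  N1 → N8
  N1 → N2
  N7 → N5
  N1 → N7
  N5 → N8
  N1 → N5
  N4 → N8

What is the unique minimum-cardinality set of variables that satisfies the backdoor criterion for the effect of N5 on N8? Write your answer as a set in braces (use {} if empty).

Variables eligible for adjustment (non-descendants of N5, excluding N5 and N8): {N1, N2, N4, N7}.
Backdoor paths from N5 to N8:
  P1: N5 <- N1 -> N8
  P2: N5 <- N7 <- N1 -> N8
The empty set is not sufficient: P1 (N5 <- N1 -> N8) has no collider blocking it and no conditioned non-collider, so it is open.
Try {N1}:
  P1: blocked at fork node N1 ∈ conditioning set.
  P2: blocked at fork node N1 ∈ conditioning set.
{N1} contains no descendant of N5 and blocks every backdoor path.
No other singleton works — e.g. {N7} leaves P1 open — so {N1} is the unique smallest valid adjustment set.

{N1}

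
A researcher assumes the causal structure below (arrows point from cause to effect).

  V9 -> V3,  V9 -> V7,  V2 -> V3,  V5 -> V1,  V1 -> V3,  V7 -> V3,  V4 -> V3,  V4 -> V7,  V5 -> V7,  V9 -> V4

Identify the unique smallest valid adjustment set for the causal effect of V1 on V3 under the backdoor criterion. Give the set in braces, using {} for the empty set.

{V5}

Variables eligible for adjustment (non-descendants of V1, excluding V1 and V3): {V2, V4, V5, V7, V9}.
Backdoor paths from V1 to V3:
  P1: V1 <- V5 -> V7 <- V9 -> V4 -> V3
  P2: V1 <- V5 -> V7 <- V9 -> V3
  P3: V1 <- V5 -> V7 <- V4 <- V9 -> V3
  P4: V1 <- V5 -> V7 <- V4 -> V3
  P5: V1 <- V5 -> V7 -> V3
The empty set is not sufficient: P5 (V1 <- V5 -> V7 -> V3) has no collider blocking it and no conditioned non-collider, so it is open.
Try {V5}:
  P1: blocked at fork node V5 ∈ conditioning set.
  P2: blocked at fork node V5 ∈ conditioning set.
  P3: blocked at fork node V5 ∈ conditioning set.
  P4: blocked at fork node V5 ∈ conditioning set.
  P5: blocked at fork node V5 ∈ conditioning set.
{V5} contains no descendant of V1 and blocks every backdoor path.
No other singleton works — e.g. {V9} leaves P5 open — so {V5} is the unique smallest valid adjustment set.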